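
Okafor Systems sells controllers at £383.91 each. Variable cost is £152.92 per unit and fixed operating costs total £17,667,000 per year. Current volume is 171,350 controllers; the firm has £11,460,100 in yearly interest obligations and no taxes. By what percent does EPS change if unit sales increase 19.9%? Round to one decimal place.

+75.4%

At 171,350 units, contribution = 171,350 × £230.99 = £39,580,136.50.
Operating income = contribution − fixed costs = £39,580,136.50 − £17,667,000 = £21,913,136.50.
Interest = £11,460,100.00, so EBIT − I = £10,453,036.50.
DCL = total CM / (EBIT − I) = £39,580,136.50 / £10,453,036.50 = 3.7865.
EPS therefore changes by 3.7865 × (+19.9%) = +75.4%.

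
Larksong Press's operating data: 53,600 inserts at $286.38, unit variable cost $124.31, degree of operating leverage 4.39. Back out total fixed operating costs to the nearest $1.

Contribution at this volume is 53,600 × $162.07 = $8,686,952.00.
DOL = contribution / EBIT, so EBIT = $8,686,952.00 / 4.39 = $1,978,804.56.
And FC = contribution − EBIT = $8,686,952.00 − $1,978,804.56 = $6,708,147.

$6,708,147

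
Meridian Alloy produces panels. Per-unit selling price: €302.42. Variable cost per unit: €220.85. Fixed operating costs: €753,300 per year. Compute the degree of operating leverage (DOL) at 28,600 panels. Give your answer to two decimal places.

1.48

Total contribution margin = 28,600 × €81.57 = €2,332,902.00.
EBIT = €2,332,902.00 − €753,300 = €1,579,602.00.
So DOL = total CM / EBIT = €2,332,902.00 / €1,579,602.00 = 1.4769.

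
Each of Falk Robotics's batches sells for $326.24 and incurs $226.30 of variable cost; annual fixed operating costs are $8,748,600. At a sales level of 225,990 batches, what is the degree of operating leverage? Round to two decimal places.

Total contribution margin = 225,990 × $99.94 = $22,585,440.60.
Subtracting fixed costs: EBIT = $22,585,440.60 − $8,748,600 = $13,836,840.60.
DOL = contribution ÷ EBIT = $22,585,440.60 ÷ $13,836,840.60 = 1.6323.

1.63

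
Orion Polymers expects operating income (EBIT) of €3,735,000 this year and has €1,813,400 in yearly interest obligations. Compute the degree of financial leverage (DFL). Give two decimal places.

Annual interest charges come to €1,813,400.00.
DFL = EBIT ÷ (EBIT − I) = €3,735,000 ÷ (€3,735,000 − €1,813,400.00) = €3,735,000 ÷ €1,921,600.00 = 1.9437.

1.94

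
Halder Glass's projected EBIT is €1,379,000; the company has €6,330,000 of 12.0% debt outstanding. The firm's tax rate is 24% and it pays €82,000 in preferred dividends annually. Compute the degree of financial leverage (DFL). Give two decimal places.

Annual interest charges come to €759,600.00.
Pre-tax preferred-dividend burden = €82,000 ÷ (1 − 0.24) = €107,894.74.
DFL = EBIT ÷ [EBIT − I − D_p/(1−t)] = €1,379,000 ÷ [€1,379,000 − €759,600.00 − €107,894.74] = €1,379,000 ÷ €511,505.26 = 2.6960.

2.70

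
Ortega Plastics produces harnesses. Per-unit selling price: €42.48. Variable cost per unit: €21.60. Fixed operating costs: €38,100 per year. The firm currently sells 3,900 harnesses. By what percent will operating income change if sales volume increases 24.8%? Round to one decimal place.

+46.6%

Contribution at this volume is 3,900 × €20.88 = €81,432.00.
Subtracting fixed costs: EBIT = €81,432.00 − €38,100 = €43,332.00.
Degree of operating leverage = €81,432.00 / €43,332.00 = 1.8793.
Operating income changes by 1.8793 × +24.8% = +46.6%.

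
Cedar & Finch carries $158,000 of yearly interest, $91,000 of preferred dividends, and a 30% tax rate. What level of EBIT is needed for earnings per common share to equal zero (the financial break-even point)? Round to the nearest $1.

Preferred dividends are paid after tax, so their pre-tax equivalent is $91,000 ÷ (1 − 0.30) = $130,000.00.
EPS = 0 when EBIT covers interest plus the pre-tax preferred burden: $158,000 + $130,000.00 = $288,000.00.

$288,000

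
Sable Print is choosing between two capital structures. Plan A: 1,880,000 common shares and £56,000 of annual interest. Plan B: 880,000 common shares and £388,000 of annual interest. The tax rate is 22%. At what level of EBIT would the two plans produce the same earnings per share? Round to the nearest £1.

At indifference, (EBIT − 56,000)(1 − t)/1,880,000 = (EBIT − 388,000)(1 − t)/880,000.
Cancelling (1 − t) and cross-multiplying: 880,000·(EBIT − 56,000) = 1,880,000·(EBIT − 388,000).
Solving, EBIT = (388,000·1,880,000 − 56,000·880,000) / (1,880,000 − 880,000) = 680,160,000,000 / 1,000,000 = 680,160.00.

£680,160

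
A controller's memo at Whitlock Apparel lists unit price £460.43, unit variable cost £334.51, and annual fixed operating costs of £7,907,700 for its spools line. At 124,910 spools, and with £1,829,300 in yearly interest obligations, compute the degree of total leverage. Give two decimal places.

At 124,910 units, contribution = 124,910 × £125.92 = £15,728,667.20.
Operating income = contribution − fixed costs = £15,728,667.20 − £7,907,700 = £7,820,967.20. Interest = £1,829,300.00.
DOL = £15,728,667.20 ÷ £7,820,967.20 = 2.0111; DFL = £7,820,967.20 ÷ £5,991,667.20 = 1.3053.
Combined leverage = 2.0111 × 1.3053 = 2.6251.

2.63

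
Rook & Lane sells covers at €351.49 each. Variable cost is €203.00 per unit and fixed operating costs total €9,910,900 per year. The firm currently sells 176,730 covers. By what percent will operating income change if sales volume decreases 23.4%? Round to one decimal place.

Total contribution margin = 176,730 × €148.49 = €26,242,637.70.
EBIT = €26,242,637.70 − €9,910,900 = €16,331,737.70.
Degree of operating leverage = €26,242,637.70 / €16,331,737.70 = 1.6068.
So EBIT moves 1.6068 × (-23.4%) = -37.6%.

-37.6%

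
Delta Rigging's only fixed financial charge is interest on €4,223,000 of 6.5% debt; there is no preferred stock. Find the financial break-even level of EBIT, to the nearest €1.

€274,495

Annual interest = 6.5% × €4,223,000 = €274,495.00.
Without preferred stock the financial break-even is simply EBIT = interest = €274,495.00.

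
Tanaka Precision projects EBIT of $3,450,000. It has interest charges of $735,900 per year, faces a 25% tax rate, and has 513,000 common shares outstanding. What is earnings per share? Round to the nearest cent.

$3.97

Interest = $735,900.00, so EBT = $3,450,000 − $735,900.00 = $2,714,100.00.
Net income = $2,714,100.00 × (1 − 0.25) = $2,035,575.00.
EPS = $2,035,575.00 ÷ 513,000 = $3.97.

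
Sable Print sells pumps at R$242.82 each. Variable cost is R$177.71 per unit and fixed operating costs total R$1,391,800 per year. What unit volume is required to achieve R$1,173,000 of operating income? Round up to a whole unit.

Contribution margin per unit = R$242.82 − R$177.71 = R$65.11.
Required volume = (fixed costs + target profit) ÷ CM = (R$1,391,800 + R$1,173,000) ÷ R$65.11 = 39,391.80, so 39,392 pumps.

39,392 pumps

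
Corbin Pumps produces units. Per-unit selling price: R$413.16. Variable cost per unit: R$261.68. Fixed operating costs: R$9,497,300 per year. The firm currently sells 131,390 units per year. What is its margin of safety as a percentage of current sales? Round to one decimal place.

Contribution margin per unit = R$413.16 − R$261.68 = R$151.48. Break-even units = R$9,497,300 ÷ R$151.48 = 62,696.73; break-even revenue = 62,696.73 × R$413.16 = R$25,903,779.17.
Actual sales revenue = 131,390 × R$413.16 = R$54,285,092.40.
Margin of safety = (R$54,285,092.40 − R$25,903,779.17) ÷ R$54,285,092.40 = 52.3%.

52.3%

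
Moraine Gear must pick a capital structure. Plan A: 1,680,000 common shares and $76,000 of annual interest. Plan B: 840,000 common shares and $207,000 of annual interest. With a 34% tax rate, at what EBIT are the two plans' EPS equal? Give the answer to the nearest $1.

Set EPS_A = EPS_B: (EBIT − $76,000)(1 − 0.34) ÷ 1,680,000 = (EBIT − $207,000)(1 − 0.34) ÷ 840,000.
The (1 − t) factor cancels: (EBIT − 76,000) × 840,000 = (EBIT − 207,000) × 1,680,000.
Solving, EBIT = (207,000·1,680,000 − 76,000·840,000) / (1,680,000 − 840,000) = 283,920,000,000 / 840,000 = 338,000.00.

$338,000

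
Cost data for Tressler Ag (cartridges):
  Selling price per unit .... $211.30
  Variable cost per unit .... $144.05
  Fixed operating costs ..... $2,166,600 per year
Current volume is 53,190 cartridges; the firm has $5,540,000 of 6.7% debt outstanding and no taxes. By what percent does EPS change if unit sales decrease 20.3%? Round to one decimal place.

-69.9%

Total contribution margin = 53,190 × $67.25 = $3,577,027.50.
EBIT = $3,577,027.50 − $2,166,600 = $1,410,427.50.
After interest of $371,180.00, pre-tax earnings = $1,039,247.50.
DCL = total CM / (EBIT − I) = $3,577,027.50 / $1,039,247.50 = 3.4419.
EPS therefore changes by 3.4419 × (-20.3%) = -69.9%.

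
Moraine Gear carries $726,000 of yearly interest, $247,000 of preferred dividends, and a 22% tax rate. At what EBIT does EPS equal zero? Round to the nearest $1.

$1,042,667

Grossing the preferred dividend up to pre-tax terms: $247,000 / (1 − 0.22) = $316,666.67.
EPS = 0 when EBIT covers interest plus the pre-tax preferred burden: $726,000 + $316,666.67 = $1,042,666.67.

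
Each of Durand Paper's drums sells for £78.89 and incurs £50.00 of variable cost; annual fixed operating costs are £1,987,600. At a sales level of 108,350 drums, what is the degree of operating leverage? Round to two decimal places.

2.74

At 108,350 units, contribution = 108,350 × £28.89 = £3,130,231.50.
Operating income = contribution − fixed costs = £3,130,231.50 − £1,987,600 = £1,142,631.50.
DOL = contribution ÷ EBIT = £3,130,231.50 ÷ £1,142,631.50 = 2.7395.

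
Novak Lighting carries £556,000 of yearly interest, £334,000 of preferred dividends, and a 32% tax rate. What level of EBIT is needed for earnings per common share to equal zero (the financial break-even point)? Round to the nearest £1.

£1,047,176

Grossing the preferred dividend up to pre-tax terms: £334,000 / (1 − 0.32) = £491,176.47.
Financial break-even EBIT = interest + D_p ÷ (1 − t) = £556,000 + £491,176.47 = £1,047,176.47.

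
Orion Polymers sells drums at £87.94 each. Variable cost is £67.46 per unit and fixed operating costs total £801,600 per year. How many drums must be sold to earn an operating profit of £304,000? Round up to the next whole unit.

Each unit contributes £87.94 − £67.46 = £20.48.
Units = (FC + target) / CM = (£801,600 + £304,000) / £20.48 = 53,984.38, so 53,985 drums.

53,985 drums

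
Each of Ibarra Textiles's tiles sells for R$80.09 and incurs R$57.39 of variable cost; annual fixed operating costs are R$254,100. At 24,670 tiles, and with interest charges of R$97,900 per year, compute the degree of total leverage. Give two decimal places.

2.69

At 24,670 units, contribution = 24,670 × R$22.70 = R$560,009.00.
Subtracting fixed costs: EBIT = R$560,009.00 − R$254,100 = R$305,909.00. Interest = R$97,900.00, so EBIT − I = R$208,009.00.
DCL = contribution ÷ (EBIT − I) = R$560,009.00 ÷ R$208,009.00 = 2.6922.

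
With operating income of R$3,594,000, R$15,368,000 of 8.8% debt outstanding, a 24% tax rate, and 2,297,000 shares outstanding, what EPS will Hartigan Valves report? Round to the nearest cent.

R$0.74

Interest = R$1,352,384.00, so EBT = R$3,594,000 − R$1,352,384.00 = R$2,241,616.00.
Net income = R$2,241,616.00 × (1 − 0.24) = R$1,703,628.16.
EPS = R$1,703,628.16 ÷ 2,297,000 = R$0.74.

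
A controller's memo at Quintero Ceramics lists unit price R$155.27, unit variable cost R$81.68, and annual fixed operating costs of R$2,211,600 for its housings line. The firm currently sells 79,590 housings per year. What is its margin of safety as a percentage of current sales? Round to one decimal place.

Each unit contributes R$155.27 − R$81.68 = R$73.59. Break-even units = R$2,211,600 ÷ R$73.59 = 30,053.00; break-even revenue = 30,053.00 × R$155.27 = R$4,666,328.74.
Current sales = 79,590 × R$155.27 = R$12,357,939.30.
Margin of safety = (R$12,357,939.30 − R$4,666,328.74) ÷ R$12,357,939.30 = 62.2%.

62.2%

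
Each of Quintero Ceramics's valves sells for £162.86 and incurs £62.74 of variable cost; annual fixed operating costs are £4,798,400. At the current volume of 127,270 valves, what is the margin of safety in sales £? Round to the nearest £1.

Each unit contributes £162.86 − £62.74 = £100.12. Break-even units = £4,798,400 ÷ £100.12 = 47,926.49; break-even revenue = 47,926.49 × £162.86 = £7,805,307.87.
Current sales = 127,270 × £162.86 = £20,727,192.20.
Margin of safety = £20,727,192.20 − £7,805,307.87 = £12,921,884.

£12,921,884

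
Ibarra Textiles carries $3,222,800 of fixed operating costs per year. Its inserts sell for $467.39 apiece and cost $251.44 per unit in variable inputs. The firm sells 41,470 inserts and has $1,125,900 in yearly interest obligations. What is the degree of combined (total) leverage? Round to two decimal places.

1.94

Total contribution margin = 41,470 × $215.95 = $8,955,446.50.
EBIT = $8,955,446.50 − $3,222,800 = $5,732,646.50. Interest = $1,125,900.00, so EBIT − I = $4,606,746.50.
DCL = contribution ÷ (EBIT − I) = $8,955,446.50 ÷ $4,606,746.50 = 1.9440.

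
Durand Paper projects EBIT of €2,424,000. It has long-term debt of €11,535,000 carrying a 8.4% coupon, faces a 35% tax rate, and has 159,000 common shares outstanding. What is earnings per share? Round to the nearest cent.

€5.95

Pre-tax income = €2,424,000 − €968,940.00 = €1,455,060.00.
After tax at 35%: net income = €1,455,060.00 × 0.65 = €945,789.00.
Per share: €945,789.00 / 159,000 shares = €5.95.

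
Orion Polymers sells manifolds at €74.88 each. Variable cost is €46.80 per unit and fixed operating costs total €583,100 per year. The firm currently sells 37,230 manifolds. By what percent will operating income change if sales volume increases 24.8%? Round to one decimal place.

At 37,230 units, contribution = 37,230 × €28.08 = €1,045,418.40.
Subtracting fixed costs: EBIT = €1,045,418.40 − €583,100 = €462,318.40.
So DOL = total CM / EBIT = €1,045,418.40 / €462,318.40 = 2.2613.
Operating income changes by 2.2613 × +24.8% = +56.1%.

+56.1%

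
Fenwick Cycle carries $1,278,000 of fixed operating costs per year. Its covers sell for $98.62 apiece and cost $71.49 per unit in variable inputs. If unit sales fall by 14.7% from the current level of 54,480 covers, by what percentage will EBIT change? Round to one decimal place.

-108.6%

Total contribution margin = 54,480 × $27.13 = $1,478,042.40.
EBIT = $1,478,042.40 − $1,278,000 = $200,042.40.
DOL = contribution ÷ EBIT = $1,478,042.40 ÷ $200,042.40 = 7.3886.
So EBIT moves 7.3886 × (-14.7%) = -108.6%.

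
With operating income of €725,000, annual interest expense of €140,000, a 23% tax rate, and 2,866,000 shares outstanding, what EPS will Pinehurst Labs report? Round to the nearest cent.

Pre-tax income = €725,000 − €140,000.00 = €585,000.00.
Net income = €585,000.00 × (1 − 0.23) = €450,450.00.
EPS = €450,450.00 ÷ 2,866,000 = €0.16.

€0.16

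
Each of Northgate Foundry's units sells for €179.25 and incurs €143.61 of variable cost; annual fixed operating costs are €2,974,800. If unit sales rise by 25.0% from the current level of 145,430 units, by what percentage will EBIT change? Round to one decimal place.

Total contribution margin = 145,430 × €35.64 = €5,183,125.20.
Operating income = contribution − fixed costs = €5,183,125.20 − €2,974,800 = €2,208,325.20.
So DOL = total CM / EBIT = €5,183,125.20 / €2,208,325.20 = 2.3471.
So EBIT moves 2.3471 × (+25.0%) = +58.7%.

+58.7%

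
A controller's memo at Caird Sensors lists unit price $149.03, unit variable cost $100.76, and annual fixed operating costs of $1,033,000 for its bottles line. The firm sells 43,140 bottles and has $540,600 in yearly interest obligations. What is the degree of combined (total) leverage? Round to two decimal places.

4.09

Total contribution margin = 43,140 × $48.27 = $2,082,367.80.
EBIT = $2,082,367.80 − $1,033,000 = $1,049,367.80. Interest = $540,600.00, so EBIT − I = $508,767.80.
DCL = contribution ÷ (EBIT − I) = $2,082,367.80 ÷ $508,767.80 = 4.0930.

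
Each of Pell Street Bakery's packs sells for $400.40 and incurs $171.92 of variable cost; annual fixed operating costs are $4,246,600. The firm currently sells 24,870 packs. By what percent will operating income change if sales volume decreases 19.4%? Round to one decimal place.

-76.8%

At 24,870 units, contribution = 24,870 × $228.48 = $5,682,297.60.
EBIT = $5,682,297.60 − $4,246,600 = $1,435,697.60.
Degree of operating leverage = $5,682,297.60 / $1,435,697.60 = 3.9579.
%ΔEBIT = DOL × %ΔSales = 3.9579 × -19.4% = -76.8%.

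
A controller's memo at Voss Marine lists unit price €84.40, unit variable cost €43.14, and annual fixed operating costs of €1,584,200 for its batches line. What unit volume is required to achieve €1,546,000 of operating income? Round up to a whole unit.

75,866 batches

Contribution margin per unit = €84.40 − €43.14 = €41.26.
Need Q such that Q × €41.26 − €1,584,200 = €1,546,000, i.e. Q = €3,130,200 / €41.26 = 75,865.24 → 75,866.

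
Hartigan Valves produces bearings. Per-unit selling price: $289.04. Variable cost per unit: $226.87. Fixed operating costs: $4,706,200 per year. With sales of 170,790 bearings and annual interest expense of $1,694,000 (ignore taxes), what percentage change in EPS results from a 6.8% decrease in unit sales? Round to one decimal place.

At 170,790 units, contribution = 170,790 × $62.17 = $10,618,014.30.
EBIT = $10,618,014.30 − $4,706,200 = $5,911,814.30.
After interest of $1,694,000.00, pre-tax earnings = $4,217,814.30.
Degree of combined leverage = contribution ÷ (EBIT − I) = $10,618,014.30 ÷ $4,217,814.30 = 2.5174.
%ΔEPS = DCL × %ΔSales = 2.5174 × -6.8% = -17.1%.

-17.1%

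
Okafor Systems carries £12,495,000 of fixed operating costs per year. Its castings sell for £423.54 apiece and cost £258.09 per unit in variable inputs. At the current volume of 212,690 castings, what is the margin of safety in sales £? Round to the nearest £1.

£58,096,429

Contribution margin per unit = £423.54 − £258.09 = £165.45. Break-even units = £12,495,000 ÷ £165.45 = 75,521.31; break-even revenue = 75,521.31 × £423.54 = £31,986,293.74.
Actual sales revenue = 212,690 × £423.54 = £90,082,722.60.
Margin of safety = £90,082,722.60 − £31,986,293.74 = £58,096,429.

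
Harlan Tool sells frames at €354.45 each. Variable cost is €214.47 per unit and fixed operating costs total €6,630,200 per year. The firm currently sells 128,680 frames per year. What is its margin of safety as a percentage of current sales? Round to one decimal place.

Each unit contributes €354.45 − €214.47 = €139.98. Break-even units = €6,630,200 ÷ €139.98 = 47,365.34; break-even revenue = 47,365.34 × €354.45 = €16,788,644.02.
Current sales = 128,680 × €354.45 = €45,610,626.00.
Margin of safety = (€45,610,626.00 − €16,788,644.02) ÷ €45,610,626.00 = 63.2%.

63.2%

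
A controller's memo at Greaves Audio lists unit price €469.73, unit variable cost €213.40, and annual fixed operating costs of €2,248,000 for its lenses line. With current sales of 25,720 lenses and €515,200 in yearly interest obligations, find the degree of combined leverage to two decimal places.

1.72

Contribution at this volume is 25,720 × €256.33 = €6,592,807.60.
Subtracting fixed costs: EBIT = €6,592,807.60 − €2,248,000 = €4,344,807.60. Interest = €515,200.00, so EBIT − I = €3,829,607.60.
Degree of total leverage = total CM / (EBIT − interest) = €6,592,807.60 / €3,829,607.60 = 1.7215.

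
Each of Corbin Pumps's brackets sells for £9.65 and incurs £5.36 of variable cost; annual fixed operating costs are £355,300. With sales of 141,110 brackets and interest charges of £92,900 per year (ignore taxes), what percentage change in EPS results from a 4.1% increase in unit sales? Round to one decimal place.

At 141,110 units, contribution = 141,110 × £4.29 = £605,361.90.
Subtracting fixed costs: EBIT = £605,361.90 − £355,300 = £250,061.90.
Interest = £92,900.00, so EBIT − I = £157,161.90.
DCL = total CM / (EBIT − I) = £605,361.90 / £157,161.90 = 3.8518.
%ΔEPS = DCL × %ΔSales = 3.8518 × +4.1% = +15.8%.

+15.8%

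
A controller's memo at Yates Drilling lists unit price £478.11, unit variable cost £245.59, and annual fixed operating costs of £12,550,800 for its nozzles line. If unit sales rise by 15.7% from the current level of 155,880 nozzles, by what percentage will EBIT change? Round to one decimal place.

Total contribution margin = 155,880 × £232.52 = £36,245,217.60.
EBIT = £36,245,217.60 − £12,550,800 = £23,694,417.60.
DOL = contribution ÷ EBIT = £36,245,217.60 ÷ £23,694,417.60 = 1.5297.
%ΔEBIT = DOL × %ΔSales = 1.5297 × +15.7% = +24.0%.

+24.0%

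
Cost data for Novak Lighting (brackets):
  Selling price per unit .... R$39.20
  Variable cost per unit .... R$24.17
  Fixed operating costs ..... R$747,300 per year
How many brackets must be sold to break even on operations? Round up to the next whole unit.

Each unit contributes R$39.20 − R$24.17 = R$15.03.
Break-even Q = R$747,300 / R$15.03 = 49,720.56 → 49,721 brackets.

49,721 brackets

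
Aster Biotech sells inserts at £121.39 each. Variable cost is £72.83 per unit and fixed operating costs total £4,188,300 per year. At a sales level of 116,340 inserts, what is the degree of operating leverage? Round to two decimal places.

At 116,340 units, contribution = 116,340 × £48.56 = £5,649,470.40.
EBIT = £5,649,470.40 − £4,188,300 = £1,461,170.40.
DOL = contribution ÷ EBIT = £5,649,470.40 ÷ £1,461,170.40 = 3.8664.

3.87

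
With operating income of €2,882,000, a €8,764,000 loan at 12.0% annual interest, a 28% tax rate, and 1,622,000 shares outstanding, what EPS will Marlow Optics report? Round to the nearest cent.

Pre-tax income = €2,882,000 − €1,051,680.00 = €1,830,320.00.
Net income = €1,830,320.00 × (1 − 0.28) = €1,317,830.40.
Per share: €1,317,830.40 / 1,622,000 shares = €0.81.

€0.81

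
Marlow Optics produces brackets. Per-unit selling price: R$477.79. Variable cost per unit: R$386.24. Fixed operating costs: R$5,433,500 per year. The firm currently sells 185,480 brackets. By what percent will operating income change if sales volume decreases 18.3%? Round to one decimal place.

Contribution at this volume is 185,480 × R$91.55 = R$16,980,694.00.
EBIT = R$16,980,694.00 − R$5,433,500 = R$11,547,194.00.
DOL = contribution ÷ EBIT = R$16,980,694.00 ÷ R$11,547,194.00 = 1.4705.
So EBIT moves 1.4705 × (-18.3%) = -26.9%.

-26.9%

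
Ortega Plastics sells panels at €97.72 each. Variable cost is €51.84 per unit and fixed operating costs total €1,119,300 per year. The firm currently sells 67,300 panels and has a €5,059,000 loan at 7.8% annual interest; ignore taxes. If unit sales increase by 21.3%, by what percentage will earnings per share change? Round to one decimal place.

+41.8%

Contribution at this volume is 67,300 × €45.88 = €3,087,724.00.
Subtracting fixed costs: EBIT = €3,087,724.00 − €1,119,300 = €1,968,424.00.
Interest = €394,602.00, so EBIT − I = €1,573,822.00.
DCL = total CM / (EBIT − I) = €3,087,724.00 / €1,573,822.00 = 1.9619.
%ΔEPS = DCL × %ΔSales = 1.9619 × +21.3% = +41.8%.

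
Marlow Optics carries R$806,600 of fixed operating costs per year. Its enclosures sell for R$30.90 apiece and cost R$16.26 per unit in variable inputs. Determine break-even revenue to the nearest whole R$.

R$1,702,455

CM per unit = R$30.90 − R$16.26 = R$14.64; CM ratio = R$14.64 / R$30.90 = 0.4738.
Break-even sales = FC ÷ CM ratio = R$806,600 × R$30.90 / R$14.64 = R$1,702,455.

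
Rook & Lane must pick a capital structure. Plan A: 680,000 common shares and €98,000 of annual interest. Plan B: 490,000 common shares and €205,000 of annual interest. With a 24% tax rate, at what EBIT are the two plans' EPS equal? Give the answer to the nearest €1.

€480,947

Set EPS_A = EPS_B: (EBIT − €98,000)(1 − 0.24) ÷ 680,000 = (EBIT − €205,000)(1 − 0.24) ÷ 490,000.
The (1 − t) factor cancels: (EBIT − 98,000) × 490,000 = (EBIT − 205,000) × 680,000.
Solving, EBIT = (205,000·680,000 − 98,000·490,000) / (680,000 − 490,000) = 91,380,000,000 / 190,000 = 480,947.37.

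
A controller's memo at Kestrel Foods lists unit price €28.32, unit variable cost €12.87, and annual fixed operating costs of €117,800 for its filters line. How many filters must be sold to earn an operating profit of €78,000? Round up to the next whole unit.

Each unit contributes €28.32 − €12.87 = €15.45.
Need Q such that Q × €15.45 − €117,800 = €78,000, i.e. Q = €195,800 / €15.45 = 12,673.14 → 12,674.

12,674 filters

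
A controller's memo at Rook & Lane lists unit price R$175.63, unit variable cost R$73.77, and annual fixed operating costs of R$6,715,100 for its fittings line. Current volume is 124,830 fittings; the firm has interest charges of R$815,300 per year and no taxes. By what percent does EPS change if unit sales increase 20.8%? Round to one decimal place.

+51.0%

At 124,830 units, contribution = 124,830 × R$101.86 = R$12,715,183.80.
Operating income = contribution − fixed costs = R$12,715,183.80 − R$6,715,100 = R$6,000,083.80.
Interest = R$815,300.00, so EBIT − I = R$5,184,783.80.
Degree of combined leverage = contribution ÷ (EBIT − I) = R$12,715,183.80 ÷ R$5,184,783.80 = 2.4524.
%ΔEPS = DCL × %ΔSales = 2.4524 × +20.8% = +51.0%.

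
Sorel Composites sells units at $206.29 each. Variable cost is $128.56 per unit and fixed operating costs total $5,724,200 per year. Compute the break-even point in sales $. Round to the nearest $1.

CM per unit = $206.29 − $128.56 = $77.73; CM ratio = $77.73 / $206.29 = 0.3768.
Break-even revenue = fixed costs × price ÷ CM = $5,724,200 × $206.29 ÷ $77.73 = $15,191,628.

$15,191,628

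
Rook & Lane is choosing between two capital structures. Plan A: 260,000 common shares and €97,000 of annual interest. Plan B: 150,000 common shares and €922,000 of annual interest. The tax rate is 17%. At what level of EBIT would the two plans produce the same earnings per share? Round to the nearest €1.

€2,047,000

At indifference, (EBIT − 97,000)(1 − t)/260,000 = (EBIT − 922,000)(1 − t)/150,000.
The (1 − t) factor cancels: (EBIT − 97,000) × 150,000 = (EBIT − 922,000) × 260,000.
Solving, EBIT = (922,000·260,000 − 97,000·150,000) / (260,000 − 150,000) = 225,170,000,000 / 110,000 = 2,047,000.00.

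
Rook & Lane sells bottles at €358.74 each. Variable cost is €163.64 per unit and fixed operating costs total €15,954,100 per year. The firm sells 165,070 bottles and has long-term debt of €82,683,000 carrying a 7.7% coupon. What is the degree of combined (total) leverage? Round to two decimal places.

3.26

Contribution at this volume is 165,070 × €195.10 = €32,205,157.00.
EBIT = €32,205,157.00 − €15,954,100 = €16,251,057.00. Interest = €6,366,591.00.
DOL = €32,205,157.00 ÷ €16,251,057.00 = 1.9817; DFL = €16,251,057.00 ÷ €9,884,466.00 = 1.6441.
DCL = DOL × DFL = 1.9817 × 1.6441 = 3.2581.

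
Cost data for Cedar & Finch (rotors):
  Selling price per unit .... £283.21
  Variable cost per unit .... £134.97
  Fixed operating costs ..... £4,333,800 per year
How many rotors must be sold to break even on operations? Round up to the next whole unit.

29,236 rotors

Unit CM = price − variable cost = £283.21 − £134.97 = £148.24.
Break-even Q = £4,333,800 / £148.24 = 29,235.02 → 29,236 rotors.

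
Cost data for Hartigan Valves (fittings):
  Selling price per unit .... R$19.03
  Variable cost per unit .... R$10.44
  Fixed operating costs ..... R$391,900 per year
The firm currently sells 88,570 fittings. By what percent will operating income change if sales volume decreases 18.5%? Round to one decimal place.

-38.2%

Contribution at this volume is 88,570 × R$8.59 = R$760,816.30.
Operating income = contribution − fixed costs = R$760,816.30 − R$391,900 = R$368,916.30.
So DOL = total CM / EBIT = R$760,816.30 / R$368,916.30 = 2.0623.
So EBIT moves 2.0623 × (-18.5%) = -38.2%.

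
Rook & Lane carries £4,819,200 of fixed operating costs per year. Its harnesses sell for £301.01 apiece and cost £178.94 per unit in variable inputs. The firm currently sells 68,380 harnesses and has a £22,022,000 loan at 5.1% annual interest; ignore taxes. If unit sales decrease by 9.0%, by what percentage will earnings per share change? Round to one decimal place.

-31.2%

At 68,380 units, contribution = 68,380 × £122.07 = £8,347,146.60.
EBIT = £8,347,146.60 − £4,819,200 = £3,527,946.60.
Interest = £1,123,122.00, so EBIT − I = £2,404,824.60.
Degree of combined leverage = contribution ÷ (EBIT − I) = £8,347,146.60 ÷ £2,404,824.60 = 3.4710.
%ΔEPS = DCL × %ΔSales = 3.4710 × -9.0% = -31.2%.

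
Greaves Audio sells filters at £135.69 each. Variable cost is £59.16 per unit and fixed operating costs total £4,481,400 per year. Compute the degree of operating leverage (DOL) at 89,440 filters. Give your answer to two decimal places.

At 89,440 units, contribution = 89,440 × £76.53 = £6,844,843.20.
EBIT = £6,844,843.20 − £4,481,400 = £2,363,443.20.
Degree of operating leverage = £6,844,843.20 / £2,363,443.20 = 2.8961.

2.90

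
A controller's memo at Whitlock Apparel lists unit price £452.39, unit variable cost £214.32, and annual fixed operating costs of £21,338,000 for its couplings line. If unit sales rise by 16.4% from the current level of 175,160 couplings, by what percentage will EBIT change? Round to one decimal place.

+33.6%

Contribution at this volume is 175,160 × £238.07 = £41,700,341.20.
Subtracting fixed costs: EBIT = £41,700,341.20 − £21,338,000 = £20,362,341.20.
So DOL = total CM / EBIT = £41,700,341.20 / £20,362,341.20 = 2.0479.
Operating income changes by 2.0479 × +16.4% = +33.6%.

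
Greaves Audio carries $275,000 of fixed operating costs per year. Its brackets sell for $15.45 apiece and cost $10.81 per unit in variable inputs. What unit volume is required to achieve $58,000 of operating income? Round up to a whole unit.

71,768 brackets

Each unit contributes $15.45 − $10.81 = $4.64.
Need Q such that Q × $4.64 − $275,000 = $58,000, i.e. Q = $333,000 / $4.64 = 71,767.24 → 71,768.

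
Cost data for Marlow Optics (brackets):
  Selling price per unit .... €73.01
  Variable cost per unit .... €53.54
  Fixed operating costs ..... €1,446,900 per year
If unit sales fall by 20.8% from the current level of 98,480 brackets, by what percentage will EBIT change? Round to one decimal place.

-84.8%

At 98,480 units, contribution = 98,480 × €19.47 = €1,917,405.60.
Subtracting fixed costs: EBIT = €1,917,405.60 − €1,446,900 = €470,505.60.
Degree of operating leverage = €1,917,405.60 / €470,505.60 = 4.0752.
So EBIT moves 4.0752 × (-20.8%) = -84.8%.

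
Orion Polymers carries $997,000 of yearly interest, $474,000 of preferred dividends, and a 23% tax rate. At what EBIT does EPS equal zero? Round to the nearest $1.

Grossing the preferred dividend up to pre-tax terms: $474,000 / (1 − 0.23) = $615,584.42.
Financial break-even EBIT = interest + D_p ÷ (1 − t) = $997,000 + $615,584.42 = $1,612,584.42.

$1,612,584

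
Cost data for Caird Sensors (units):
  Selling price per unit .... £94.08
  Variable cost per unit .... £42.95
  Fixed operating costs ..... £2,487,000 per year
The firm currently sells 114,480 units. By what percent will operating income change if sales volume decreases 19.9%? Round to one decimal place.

Total contribution margin = 114,480 × £51.13 = £5,853,362.40.
Subtracting fixed costs: EBIT = £5,853,362.40 − £2,487,000 = £3,366,362.40.
So DOL = total CM / EBIT = £5,853,362.40 / £3,366,362.40 = 1.7388.
So EBIT moves 1.7388 × (-19.9%) = -34.6%.

-34.6%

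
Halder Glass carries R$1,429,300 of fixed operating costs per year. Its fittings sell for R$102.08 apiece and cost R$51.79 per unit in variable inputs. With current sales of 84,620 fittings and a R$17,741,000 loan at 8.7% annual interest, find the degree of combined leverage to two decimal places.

3.32

Contribution at this volume is 84,620 × R$50.29 = R$4,255,539.80.
EBIT = R$4,255,539.80 − R$1,429,300 = R$2,826,239.80. Interest = R$1,543,467.00.
DOL = R$4,255,539.80 ÷ R$2,826,239.80 = 1.5057; DFL = R$2,826,239.80 ÷ R$1,282,772.80 = 2.2032.
Combined leverage = 1.5057 × 2.2032 = 3.3174.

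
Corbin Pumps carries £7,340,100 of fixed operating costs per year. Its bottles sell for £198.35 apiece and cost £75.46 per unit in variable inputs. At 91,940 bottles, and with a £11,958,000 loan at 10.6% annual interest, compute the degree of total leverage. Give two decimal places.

4.20

Contribution at this volume is 91,940 × £122.89 = £11,298,506.60.
EBIT = £11,298,506.60 − £7,340,100 = £3,958,406.60. Interest = £1,267,548.00, so EBIT − I = £2,690,858.60.
DCL = contribution ÷ (EBIT − I) = £11,298,506.60 ÷ £2,690,858.60 = 4.1988.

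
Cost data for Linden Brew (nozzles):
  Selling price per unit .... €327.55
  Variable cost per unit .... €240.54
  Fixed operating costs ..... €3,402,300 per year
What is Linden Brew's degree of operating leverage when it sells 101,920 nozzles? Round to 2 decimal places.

1.62

Total contribution margin = 101,920 × €87.01 = €8,868,059.20.
EBIT = €8,868,059.20 − €3,402,300 = €5,465,759.20.
Degree of operating leverage = €8,868,059.20 / €5,465,759.20 = 1.6225.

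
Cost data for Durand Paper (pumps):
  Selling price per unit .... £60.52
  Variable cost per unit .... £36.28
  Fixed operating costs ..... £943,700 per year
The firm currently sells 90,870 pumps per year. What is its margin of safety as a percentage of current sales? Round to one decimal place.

Each unit contributes £60.52 − £36.28 = £24.24. Break-even units = £943,700 ÷ £24.24 = 38,931.52; break-even revenue = 38,931.52 × £60.52 = £2,356,135.48.
Current sales = 90,870 × £60.52 = £5,499,452.40.
Margin of safety = (£5,499,452.40 − £2,356,135.48) ÷ £5,499,452.40 = 57.2%.

57.2%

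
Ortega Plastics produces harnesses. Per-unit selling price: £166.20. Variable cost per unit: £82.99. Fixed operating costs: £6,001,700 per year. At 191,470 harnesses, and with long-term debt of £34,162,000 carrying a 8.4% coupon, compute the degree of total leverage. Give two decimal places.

2.26

Total contribution margin = 191,470 × £83.21 = £15,932,218.70.
EBIT = £15,932,218.70 − £6,001,700 = £9,930,518.70. Interest = £2,869,608.00, so EBIT − I = £7,060,910.70.
DCL = contribution ÷ (EBIT − I) = £15,932,218.70 ÷ £7,060,910.70 = 2.2564.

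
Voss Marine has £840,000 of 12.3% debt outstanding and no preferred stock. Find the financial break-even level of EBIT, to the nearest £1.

Annual interest = 12.3% × £840,000 = £103,320.00.
Without preferred stock the financial break-even is simply EBIT = interest = £103,320.00.

£103,320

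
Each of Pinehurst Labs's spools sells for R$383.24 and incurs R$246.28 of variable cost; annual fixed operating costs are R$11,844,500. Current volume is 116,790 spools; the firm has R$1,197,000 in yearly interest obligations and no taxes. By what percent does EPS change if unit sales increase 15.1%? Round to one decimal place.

Contribution at this volume is 116,790 × R$136.96 = R$15,995,558.40.
Subtracting fixed costs: EBIT = R$15,995,558.40 − R$11,844,500 = R$4,151,058.40.
After interest of R$1,197,000.00, pre-tax earnings = R$2,954,058.40.
Degree of combined leverage = contribution ÷ (EBIT − I) = R$15,995,558.40 ÷ R$2,954,058.40 = 5.4148.
%ΔEPS = DCL × %ΔSales = 5.4148 × +15.1% = +81.8%.

+81.8%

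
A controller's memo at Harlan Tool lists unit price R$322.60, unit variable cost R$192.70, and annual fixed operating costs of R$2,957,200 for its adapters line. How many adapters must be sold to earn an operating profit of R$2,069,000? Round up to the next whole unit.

38,693 adapters

Each unit contributes R$322.60 − R$192.70 = R$129.90.
Need Q such that Q × R$129.90 − R$2,957,200 = R$2,069,000, i.e. Q = R$5,026,200 / R$129.90 = 38,692.84 → 38,693.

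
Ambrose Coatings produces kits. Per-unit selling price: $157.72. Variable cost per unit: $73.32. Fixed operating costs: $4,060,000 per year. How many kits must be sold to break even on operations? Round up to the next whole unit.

Contribution margin per unit = $157.72 − $73.32 = $84.40.
Break-even volume = fixed costs ÷ CM per unit = $4,060,000 ÷ $84.40 = 48,104.27, so 48,105 kits.

48,105 kits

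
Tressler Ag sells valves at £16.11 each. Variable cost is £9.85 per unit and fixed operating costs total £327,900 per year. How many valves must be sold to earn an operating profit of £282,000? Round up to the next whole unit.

Unit CM = price − variable cost = £16.11 − £9.85 = £6.26.
Need Q such that Q × £6.26 − £327,900 = £282,000, i.e. Q = £609,900 / £6.26 = 97,428.12 → 97,429.

97,429 valves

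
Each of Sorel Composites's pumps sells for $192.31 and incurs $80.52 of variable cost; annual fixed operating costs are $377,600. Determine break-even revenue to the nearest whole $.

Contribution margin per unit = $192.31 − $80.52 = $111.79, a CM ratio of $111.79 ÷ $192.31 = 0.5813.
Break-even revenue = fixed costs × price ÷ CM = $377,600 × $192.31 ÷ $111.79 = $649,577.

$649,577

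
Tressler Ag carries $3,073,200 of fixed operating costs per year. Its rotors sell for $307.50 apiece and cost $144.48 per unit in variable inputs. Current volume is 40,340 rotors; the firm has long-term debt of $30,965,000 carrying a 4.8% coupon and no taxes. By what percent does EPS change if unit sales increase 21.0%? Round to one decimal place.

+68.5%

Contribution at this volume is 40,340 × $163.02 = $6,576,226.80.
EBIT = $6,576,226.80 − $3,073,200 = $3,503,026.80.
After interest of $1,486,320.00, pre-tax earnings = $2,016,706.80.
DCL = total CM / (EBIT − I) = $6,576,226.80 / $2,016,706.80 = 3.2609.
%ΔEPS = DCL × %ΔSales = 3.2609 × +21.0% = +68.5%.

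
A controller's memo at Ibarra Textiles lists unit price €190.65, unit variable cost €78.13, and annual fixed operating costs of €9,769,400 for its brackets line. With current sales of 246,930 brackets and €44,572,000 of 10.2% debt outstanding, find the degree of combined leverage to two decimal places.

Contribution at this volume is 246,930 × €112.52 = €27,784,563.60.
EBIT = €27,784,563.60 − €9,769,400 = €18,015,163.60. Interest = €4,546,344.00.
DOL = €27,784,563.60 ÷ €18,015,163.60 = 1.5423; DFL = €18,015,163.60 ÷ €13,468,819.60 = 1.3375.
Combined leverage = 1.5423 × 1.3375 = 2.0628.

2.06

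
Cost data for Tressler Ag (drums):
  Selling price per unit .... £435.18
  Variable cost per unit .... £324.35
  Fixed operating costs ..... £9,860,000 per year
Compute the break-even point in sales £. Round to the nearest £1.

Contribution margin per unit = £435.18 − £324.35 = £110.83, a CM ratio of £110.83 ÷ £435.18 = 0.2547.
Break-even revenue = fixed costs × price ÷ CM = £9,860,000 × £435.18 ÷ £110.83 = £38,715,824.

£38,715,824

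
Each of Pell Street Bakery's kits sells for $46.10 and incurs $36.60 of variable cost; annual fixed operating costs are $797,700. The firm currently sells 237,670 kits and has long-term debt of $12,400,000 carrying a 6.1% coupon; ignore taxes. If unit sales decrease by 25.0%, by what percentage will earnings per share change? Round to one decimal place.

Total contribution margin = 237,670 × $9.50 = $2,257,865.00.
EBIT = $2,257,865.00 − $797,700 = $1,460,165.00.
After interest of $756,400.00, pre-tax earnings = $703,765.00.
Degree of combined leverage = contribution ÷ (EBIT − I) = $2,257,865.00 ÷ $703,765.00 = 3.2083.
%ΔEPS = DCL × %ΔSales = 3.2083 × -25.0% = -80.2%.

-80.2%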